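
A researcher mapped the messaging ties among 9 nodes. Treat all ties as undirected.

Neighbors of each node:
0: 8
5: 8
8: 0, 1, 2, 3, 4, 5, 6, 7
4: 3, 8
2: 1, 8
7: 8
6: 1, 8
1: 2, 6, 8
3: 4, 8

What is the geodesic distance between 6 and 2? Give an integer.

2

One shortest route is 6 – 8 – 2, which uses 2 edges, and 6 and 2 are not directly tied, so nothing shorter exists. So d(6,2) = 2.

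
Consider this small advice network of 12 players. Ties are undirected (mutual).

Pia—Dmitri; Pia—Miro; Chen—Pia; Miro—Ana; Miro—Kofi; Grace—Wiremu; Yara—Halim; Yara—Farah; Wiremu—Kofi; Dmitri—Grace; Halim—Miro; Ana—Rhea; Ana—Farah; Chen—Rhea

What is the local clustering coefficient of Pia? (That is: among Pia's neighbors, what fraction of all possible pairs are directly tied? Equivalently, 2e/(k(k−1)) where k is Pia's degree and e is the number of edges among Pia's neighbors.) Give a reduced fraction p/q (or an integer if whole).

0

Pia's neighbors: Chen, Dmitri, and Miro (k = 3).
Possible neighbor pairs: C(3,2) = 3. Edges among them: none → e = 0.
Clustering(Pia) = 0/3 = 0.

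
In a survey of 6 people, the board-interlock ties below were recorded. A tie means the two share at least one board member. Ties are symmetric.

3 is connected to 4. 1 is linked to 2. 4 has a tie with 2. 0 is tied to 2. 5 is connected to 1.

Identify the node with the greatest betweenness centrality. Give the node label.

2

Unnormalized betweenness of each node: 0:0, 1:4, 2:8, 3:0, 4:4, 5:0.
2 has the largest value, 8, making it the main broker — the node through which the most shortest paths run.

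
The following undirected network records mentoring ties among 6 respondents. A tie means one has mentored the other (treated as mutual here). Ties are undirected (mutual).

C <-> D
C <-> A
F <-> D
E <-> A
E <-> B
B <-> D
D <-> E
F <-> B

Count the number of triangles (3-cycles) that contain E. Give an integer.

1

E's neighbors: A, B, and D.
Neighbor pairs that are themselves tied: E–B–D. Each forms one triangle with E, for 1 in total.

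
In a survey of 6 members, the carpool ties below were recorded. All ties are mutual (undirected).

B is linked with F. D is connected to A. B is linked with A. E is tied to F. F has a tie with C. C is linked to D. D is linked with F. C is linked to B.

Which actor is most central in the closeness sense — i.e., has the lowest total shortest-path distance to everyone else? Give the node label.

F

Farness (sum of distances to all others) for each node — A:9, B:7, C:7, D:7, E:10, F:6.
The smallest farness is 6, for F, so F has the highest closeness.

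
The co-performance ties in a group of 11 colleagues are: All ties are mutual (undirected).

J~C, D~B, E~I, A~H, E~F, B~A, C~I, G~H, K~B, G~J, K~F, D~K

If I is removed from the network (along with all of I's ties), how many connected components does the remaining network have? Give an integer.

I's neighbors (C and E) remain reachable from one another through other ties, so the rest of the network stays in one piece.

1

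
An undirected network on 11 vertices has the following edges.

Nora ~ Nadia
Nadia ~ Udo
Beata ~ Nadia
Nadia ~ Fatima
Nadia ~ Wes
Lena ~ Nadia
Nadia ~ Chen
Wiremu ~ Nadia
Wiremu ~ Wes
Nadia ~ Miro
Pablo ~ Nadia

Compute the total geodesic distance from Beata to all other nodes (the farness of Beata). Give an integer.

Distances from Beata: Chen:2, Fatima:2, Lena:2, Miro:2, Nadia:1, Nora:2, Pablo:2, Udo:2, Wes:2, Wiremu:2.
Sum = 2 + 2 + 2 + 2 + 1 + 2 + 2 + 2 + 2 + 2 = 19.

19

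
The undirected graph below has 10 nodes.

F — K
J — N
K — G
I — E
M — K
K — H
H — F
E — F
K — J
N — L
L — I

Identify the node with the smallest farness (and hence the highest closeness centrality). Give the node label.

K

Farness (sum of distances to all others) for each node — E:20, F:17, G:23, H:20, I:23, J:18, K:15, L:24, M:23, N:21.
The smallest farness is 15, for K, so K has the highest closeness.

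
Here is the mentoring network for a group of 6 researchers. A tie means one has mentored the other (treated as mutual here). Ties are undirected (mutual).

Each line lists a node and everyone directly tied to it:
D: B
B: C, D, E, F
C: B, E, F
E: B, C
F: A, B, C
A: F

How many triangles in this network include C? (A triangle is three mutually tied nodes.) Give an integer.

2

C's neighbors: B, E, and F.
Neighbor pairs that are themselves tied: C–B–E; C–B–F. Each forms one triangle with C, for 2 in total.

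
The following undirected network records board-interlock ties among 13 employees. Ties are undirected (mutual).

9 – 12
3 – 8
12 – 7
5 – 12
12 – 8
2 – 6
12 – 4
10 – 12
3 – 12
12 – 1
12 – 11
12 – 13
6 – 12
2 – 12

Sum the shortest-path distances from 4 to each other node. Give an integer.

Distances from 4: 1:2, 2:2, 3:2, 5:2, 6:2, 7:2, 8:2, 9:2, 10:2, 11:2, 12:1, 13:2.
Sum = 2 + 2 + 2 + 2 + 2 + 2 + 2 + 2 + 2 + 2 + 1 + 2 = 23.

23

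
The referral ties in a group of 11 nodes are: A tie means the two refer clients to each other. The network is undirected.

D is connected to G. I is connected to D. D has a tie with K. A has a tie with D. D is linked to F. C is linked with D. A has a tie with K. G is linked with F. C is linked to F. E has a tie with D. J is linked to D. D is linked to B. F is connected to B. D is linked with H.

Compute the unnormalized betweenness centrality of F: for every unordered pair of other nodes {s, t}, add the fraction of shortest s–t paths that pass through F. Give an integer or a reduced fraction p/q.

Pairs whose geodesics pass through F — C–G: 1/2; C–B: 1/2; G–B: 1/2.
All other pairs contribute 0.
Summing the contributions gives betweenness(F) = 3/2.

3/2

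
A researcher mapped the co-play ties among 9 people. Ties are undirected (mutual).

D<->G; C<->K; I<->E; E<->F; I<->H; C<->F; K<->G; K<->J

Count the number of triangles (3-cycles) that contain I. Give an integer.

I's neighbors are E and H, but none of them are tied to each other, so no triangle contains I.

0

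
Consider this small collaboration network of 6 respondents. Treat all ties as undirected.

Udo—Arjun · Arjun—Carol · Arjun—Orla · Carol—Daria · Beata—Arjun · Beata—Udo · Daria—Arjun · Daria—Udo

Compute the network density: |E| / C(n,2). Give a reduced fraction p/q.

There are 8 edges and 6 nodes, so the maximum possible is C(6,2) = 15.
Density = 8/15.

8/15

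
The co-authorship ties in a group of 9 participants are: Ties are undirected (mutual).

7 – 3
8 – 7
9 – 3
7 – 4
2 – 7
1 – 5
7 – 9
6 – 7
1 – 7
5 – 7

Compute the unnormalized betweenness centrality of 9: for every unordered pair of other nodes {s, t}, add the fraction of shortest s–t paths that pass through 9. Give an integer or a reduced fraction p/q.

No shortest path between any pair of other nodes passes through 9.
Summing the contributions gives betweenness(9) = 0.

0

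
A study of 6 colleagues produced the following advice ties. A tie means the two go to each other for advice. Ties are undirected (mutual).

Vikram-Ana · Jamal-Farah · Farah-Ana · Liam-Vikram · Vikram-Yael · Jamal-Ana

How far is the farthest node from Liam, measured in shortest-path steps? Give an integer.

Distances from Liam: Ana:2, Farah:3, Jamal:3, Vikram:1, Yael:2.
The largest is 3 (to Farah and Jamal), so the eccentricity of Liam is 3.

3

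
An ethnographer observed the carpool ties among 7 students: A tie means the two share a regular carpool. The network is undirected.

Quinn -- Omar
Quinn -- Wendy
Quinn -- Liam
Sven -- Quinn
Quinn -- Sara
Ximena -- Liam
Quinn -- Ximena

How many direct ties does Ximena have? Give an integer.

Ximena is directly tied to Liam and Quinn. That is 2 neighbors, so the degree of Ximena is 2.

2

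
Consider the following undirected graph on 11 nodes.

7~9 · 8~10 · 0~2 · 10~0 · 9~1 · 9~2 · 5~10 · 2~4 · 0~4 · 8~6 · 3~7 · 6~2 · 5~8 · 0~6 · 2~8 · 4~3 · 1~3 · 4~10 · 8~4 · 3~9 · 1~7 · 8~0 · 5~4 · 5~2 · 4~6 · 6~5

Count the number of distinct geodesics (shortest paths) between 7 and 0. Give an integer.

2

The shortest distance is 3. The length-3 paths are: 7–3–4–0; 7–9–2–0.
That gives 2 distinct shortest paths.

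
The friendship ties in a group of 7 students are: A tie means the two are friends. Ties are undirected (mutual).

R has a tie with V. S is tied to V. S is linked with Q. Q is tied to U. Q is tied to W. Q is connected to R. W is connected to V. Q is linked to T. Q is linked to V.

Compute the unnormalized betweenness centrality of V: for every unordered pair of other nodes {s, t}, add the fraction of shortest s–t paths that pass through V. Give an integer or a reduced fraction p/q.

3/2

Pairs whose geodesics pass through V — S–W: 1/2; S–R: 1/2; W–R: 1/2.
All other pairs contribute 0.
Summing the contributions gives betweenness(V) = 3/2.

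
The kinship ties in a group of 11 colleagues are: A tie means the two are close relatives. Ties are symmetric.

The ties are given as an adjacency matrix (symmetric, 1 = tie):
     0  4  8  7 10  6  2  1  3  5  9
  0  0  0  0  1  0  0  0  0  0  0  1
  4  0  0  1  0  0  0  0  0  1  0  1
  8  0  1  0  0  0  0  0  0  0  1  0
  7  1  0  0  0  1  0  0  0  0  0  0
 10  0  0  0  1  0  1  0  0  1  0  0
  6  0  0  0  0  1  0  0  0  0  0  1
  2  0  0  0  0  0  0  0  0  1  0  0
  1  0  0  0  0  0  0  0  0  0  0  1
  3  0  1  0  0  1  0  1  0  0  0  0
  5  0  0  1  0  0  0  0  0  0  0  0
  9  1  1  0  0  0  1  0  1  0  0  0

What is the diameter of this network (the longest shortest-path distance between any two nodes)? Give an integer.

Eccentricity of each node (its greatest distance to any other): 0:4, 1:4, 2:4, 3:3, 4:3, 5:5, 6:4, 7:5, 8:4, 9:3, 10:4.
The maximum eccentricity is 5, realized for instance by the pair 7–5 via 7 – 10 – 3 – 4 – 8 – 5. So the diameter is 5.

5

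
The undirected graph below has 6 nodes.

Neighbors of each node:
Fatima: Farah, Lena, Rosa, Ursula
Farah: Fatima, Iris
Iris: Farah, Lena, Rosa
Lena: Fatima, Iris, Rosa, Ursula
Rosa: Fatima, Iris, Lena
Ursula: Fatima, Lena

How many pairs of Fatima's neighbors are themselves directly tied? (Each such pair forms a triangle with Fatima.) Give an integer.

2

Fatima's neighbors: Farah, Lena, Rosa, and Ursula.
Neighbor pairs that are themselves tied: Fatima–Lena–Rosa; Fatima–Lena–Ursula. Each forms one triangle with Fatima, for 2 in total.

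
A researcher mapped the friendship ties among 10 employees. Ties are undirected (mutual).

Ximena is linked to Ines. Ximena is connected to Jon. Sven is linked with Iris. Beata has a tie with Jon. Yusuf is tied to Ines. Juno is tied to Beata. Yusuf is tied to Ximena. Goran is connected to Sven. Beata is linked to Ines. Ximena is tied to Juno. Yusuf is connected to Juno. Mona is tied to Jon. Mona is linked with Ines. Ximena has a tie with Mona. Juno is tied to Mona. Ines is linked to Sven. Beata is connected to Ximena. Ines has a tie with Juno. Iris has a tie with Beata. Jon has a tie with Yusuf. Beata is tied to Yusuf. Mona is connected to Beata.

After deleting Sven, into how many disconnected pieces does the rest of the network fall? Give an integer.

2

Without Sven, the remaining ties split the others into: {Beata, Ines, Iris, Jon, Juno, Mona, Ximena, Yusuf}; {Goran}.
That's 2 separate components.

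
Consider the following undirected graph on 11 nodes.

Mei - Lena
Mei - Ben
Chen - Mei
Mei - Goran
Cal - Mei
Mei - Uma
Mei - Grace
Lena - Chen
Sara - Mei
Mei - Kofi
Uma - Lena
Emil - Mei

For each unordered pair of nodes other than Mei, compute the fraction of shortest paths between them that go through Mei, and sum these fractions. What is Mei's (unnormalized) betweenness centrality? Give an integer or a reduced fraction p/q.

Pairs whose geodesics pass through Mei — Grace–Sara: 1; Grace–Goran: 1; Grace–Cal: 1; Grace–Uma: 1; Grace–Ben: 1; Grace–Lena: 1; Grace–Chen: 1; Grace–Emil: 1; Grace–Kofi: 1; Sara–Goran: 1; Sara–Cal: 1; Sara–Uma: 1; Sara–Ben: 1; Sara–Lena: 1 … (+29 more pairs).
All other pairs contribute 0.
Summing the contributions gives betweenness(Mei) = 85/2.

85/2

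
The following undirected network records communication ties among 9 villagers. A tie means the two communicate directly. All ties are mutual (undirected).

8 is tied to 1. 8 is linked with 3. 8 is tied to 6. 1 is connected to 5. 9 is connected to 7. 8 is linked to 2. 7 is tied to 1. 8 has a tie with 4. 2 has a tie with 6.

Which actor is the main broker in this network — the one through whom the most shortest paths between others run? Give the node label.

Unnormalized betweenness of each node: 1:17, 2:0, 3:0, 4:0, 5:0, 6:0, 7:7, 8:21, 9:0.
8 has the largest value, 21, making it the main broker — the node through which the most shortest paths run.

8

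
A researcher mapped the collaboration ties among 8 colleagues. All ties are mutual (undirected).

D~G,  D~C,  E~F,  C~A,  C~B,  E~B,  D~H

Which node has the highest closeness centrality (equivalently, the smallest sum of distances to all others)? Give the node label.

C

Farness (sum of distances to all others) for each node — A:18, B:14, C:12, D:14, E:18, F:24, G:20, H:20.
The smallest farness is 12, for C, so C has the highest closeness.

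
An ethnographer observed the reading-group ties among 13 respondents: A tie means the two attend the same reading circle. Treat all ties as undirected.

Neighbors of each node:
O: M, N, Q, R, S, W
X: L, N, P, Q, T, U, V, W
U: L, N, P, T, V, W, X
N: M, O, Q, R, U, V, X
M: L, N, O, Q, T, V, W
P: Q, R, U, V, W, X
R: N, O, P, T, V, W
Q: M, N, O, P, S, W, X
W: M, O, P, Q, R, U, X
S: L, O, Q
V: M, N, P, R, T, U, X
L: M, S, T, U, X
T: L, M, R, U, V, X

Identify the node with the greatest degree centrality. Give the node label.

X

Degrees — L:5, M:7, N:7, O:6, P:6, Q:7, R:6, S:3, T:6, U:7, V:7, W:7, X:8.
The maximum is 8, attained only by X.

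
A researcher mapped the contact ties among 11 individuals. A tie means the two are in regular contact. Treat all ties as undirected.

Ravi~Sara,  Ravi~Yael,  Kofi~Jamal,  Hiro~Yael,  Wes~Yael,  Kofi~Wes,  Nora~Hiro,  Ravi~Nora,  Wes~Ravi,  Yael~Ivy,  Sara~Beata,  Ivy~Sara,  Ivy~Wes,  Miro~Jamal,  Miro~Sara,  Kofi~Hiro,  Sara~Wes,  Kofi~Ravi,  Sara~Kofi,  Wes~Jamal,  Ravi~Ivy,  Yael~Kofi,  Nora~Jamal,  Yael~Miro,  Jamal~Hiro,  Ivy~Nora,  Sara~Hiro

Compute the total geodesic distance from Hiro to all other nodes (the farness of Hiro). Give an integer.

Distances from Hiro: Beata:2, Ivy:2, Jamal:1, Kofi:1, Miro:2, Nora:1, Ravi:2, Sara:1, Wes:2, Yael:1.
Sum = 2 + 2 + 1 + 1 + 2 + 1 + 2 + 1 + 2 + 1 = 15.

15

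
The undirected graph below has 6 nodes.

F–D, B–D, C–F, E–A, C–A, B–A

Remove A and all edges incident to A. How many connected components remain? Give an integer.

2

Without A, the remaining ties split the others into: {B, C, D, F}; {E}.
That's 2 separate components.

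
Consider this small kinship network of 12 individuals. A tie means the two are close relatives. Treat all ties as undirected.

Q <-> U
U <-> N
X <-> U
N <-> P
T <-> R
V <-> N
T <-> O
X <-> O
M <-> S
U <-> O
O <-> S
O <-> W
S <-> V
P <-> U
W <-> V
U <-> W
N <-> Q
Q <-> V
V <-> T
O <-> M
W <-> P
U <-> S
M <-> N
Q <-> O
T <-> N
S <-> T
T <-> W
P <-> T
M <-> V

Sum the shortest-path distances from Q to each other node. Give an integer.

Distances from Q: M:2, N:1, O:1, P:2, R:3, S:2, T:2, U:1, V:1, W:2, X:2.
Sum = 2 + 1 + 1 + 2 + 3 + 2 + 2 + 1 + 1 + 2 + 2 = 19.

19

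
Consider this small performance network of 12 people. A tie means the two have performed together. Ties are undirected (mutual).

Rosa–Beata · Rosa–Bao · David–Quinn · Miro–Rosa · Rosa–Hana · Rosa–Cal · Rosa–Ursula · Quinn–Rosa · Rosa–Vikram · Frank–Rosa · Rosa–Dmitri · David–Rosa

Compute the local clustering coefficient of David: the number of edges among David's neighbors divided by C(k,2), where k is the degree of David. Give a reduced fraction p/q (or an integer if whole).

David's neighbors: Quinn and Rosa (k = 2).
Possible neighbor pairs: C(2,2) = 1. Edges among them: Quinn–Rosa → e = 1.
Clustering(David) = 1/1.

1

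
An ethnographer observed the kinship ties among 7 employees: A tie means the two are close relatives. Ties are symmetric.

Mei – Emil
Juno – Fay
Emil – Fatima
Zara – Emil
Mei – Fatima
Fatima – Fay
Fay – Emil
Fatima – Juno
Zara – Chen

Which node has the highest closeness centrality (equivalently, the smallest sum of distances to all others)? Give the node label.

Emil

Farness (sum of distances to all others) for each node — Chen:16, Emil:8, Fatima:9, Fay:10, Juno:13, Mei:11, Zara:11.
The smallest farness is 8, for Emil, so Emil has the highest closeness.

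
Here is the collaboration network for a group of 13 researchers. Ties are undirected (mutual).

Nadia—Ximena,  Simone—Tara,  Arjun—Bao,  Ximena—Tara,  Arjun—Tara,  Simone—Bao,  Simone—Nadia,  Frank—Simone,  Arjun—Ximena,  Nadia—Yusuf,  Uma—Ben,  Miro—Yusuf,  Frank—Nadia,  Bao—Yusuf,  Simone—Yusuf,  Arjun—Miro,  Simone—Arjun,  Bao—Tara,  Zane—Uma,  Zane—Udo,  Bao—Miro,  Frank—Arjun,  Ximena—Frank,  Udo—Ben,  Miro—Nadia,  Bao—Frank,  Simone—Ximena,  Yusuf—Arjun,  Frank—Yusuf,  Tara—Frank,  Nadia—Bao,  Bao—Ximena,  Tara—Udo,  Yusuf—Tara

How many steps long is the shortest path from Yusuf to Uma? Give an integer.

4

One shortest route is Yusuf – Tara – Udo – Zane – Uma, which uses 4 edges, and at distance 3 from Yusuf we only reach {Ben, Zane}, which does not include Uma. So d(Yusuf,Uma) = 4.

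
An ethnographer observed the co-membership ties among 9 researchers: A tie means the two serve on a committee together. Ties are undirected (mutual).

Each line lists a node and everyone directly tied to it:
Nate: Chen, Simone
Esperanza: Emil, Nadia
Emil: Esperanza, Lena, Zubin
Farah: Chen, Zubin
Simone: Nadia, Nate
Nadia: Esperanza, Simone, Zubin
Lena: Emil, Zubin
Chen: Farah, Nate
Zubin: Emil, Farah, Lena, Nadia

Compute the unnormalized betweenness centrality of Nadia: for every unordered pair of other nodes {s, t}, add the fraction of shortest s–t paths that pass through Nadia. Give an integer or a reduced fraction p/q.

Pairs whose geodesics pass through Nadia — Farah–Esperanza: 1/2; Farah–Simone: 1/2; Zubin–Esperanza: 1/2; Zubin–Simone: 1; Zubin–Nate: 1/2; Lena–Simone: 1; Lena–Nate: 1/2; Emil–Simone: 2/2; Emil–Nate: 2/3; Esperanza–Simone: 1; Esperanza–Nate: 1; Esperanza–Chen: 2/3.
All other pairs contribute 0.
Summing the contributions gives betweenness(Nadia) = 53/6.

53/6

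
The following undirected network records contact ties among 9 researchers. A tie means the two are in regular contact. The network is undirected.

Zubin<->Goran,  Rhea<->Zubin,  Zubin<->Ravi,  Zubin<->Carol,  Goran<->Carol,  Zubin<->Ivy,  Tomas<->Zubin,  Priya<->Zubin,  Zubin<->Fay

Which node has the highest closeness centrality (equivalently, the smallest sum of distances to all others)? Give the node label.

Farness (sum of distances to all others) for each node — Carol:14, Fay:15, Goran:14, Ivy:15, Priya:15, Ravi:15, Rhea:15, Tomas:15, Zubin:8.
The smallest farness is 8, for Zubin, so Zubin has the highest closeness.

Zubin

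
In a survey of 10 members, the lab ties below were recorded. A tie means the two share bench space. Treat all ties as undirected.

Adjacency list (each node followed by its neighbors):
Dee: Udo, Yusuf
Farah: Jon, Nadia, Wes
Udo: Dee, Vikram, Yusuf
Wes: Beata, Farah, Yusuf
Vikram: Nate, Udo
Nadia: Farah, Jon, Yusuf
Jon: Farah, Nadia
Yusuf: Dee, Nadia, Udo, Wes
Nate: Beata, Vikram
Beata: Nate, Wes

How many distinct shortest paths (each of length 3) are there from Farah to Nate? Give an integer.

1

The shortest distance is 3, and the only length-3 path is Farah–Wes–Beata–Nate. So there is exactly 1 shortest path.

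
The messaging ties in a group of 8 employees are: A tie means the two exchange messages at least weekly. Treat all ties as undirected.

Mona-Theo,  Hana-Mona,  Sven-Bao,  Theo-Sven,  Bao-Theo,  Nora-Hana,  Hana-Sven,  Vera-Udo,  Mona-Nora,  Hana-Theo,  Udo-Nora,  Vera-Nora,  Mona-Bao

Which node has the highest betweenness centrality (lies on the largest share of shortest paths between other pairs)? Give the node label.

Nora

Unnormalized betweenness of each node: Bao:1/3, Hana:29/6, Mona:29/6, Nora:10, Sven:1/3, Theo:2/3, Udo:0, Vera:0.
Nora has the largest value, 10, making it the main broker — the node through which the most shortest paths run.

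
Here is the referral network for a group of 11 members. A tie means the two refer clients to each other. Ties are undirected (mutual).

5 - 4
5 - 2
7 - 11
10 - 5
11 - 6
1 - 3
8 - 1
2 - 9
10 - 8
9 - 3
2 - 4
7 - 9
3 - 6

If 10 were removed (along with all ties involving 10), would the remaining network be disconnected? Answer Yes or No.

No

Even without 10, every remaining node can still reach every other (the residual graph is connected), so 10 is not a cut vertex.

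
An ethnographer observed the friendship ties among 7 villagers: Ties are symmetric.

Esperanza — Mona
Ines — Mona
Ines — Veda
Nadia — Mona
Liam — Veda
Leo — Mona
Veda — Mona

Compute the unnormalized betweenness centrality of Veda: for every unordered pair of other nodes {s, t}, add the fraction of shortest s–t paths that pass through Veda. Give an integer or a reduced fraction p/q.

5

Pairs whose geodesics pass through Veda — Liam–Leo: 1; Liam–Esperanza: 1; Liam–Mona: 1; Liam–Nadia: 1; Liam–Ines: 1.
All other pairs contribute 0.
Summing the contributions gives betweenness(Veda) = 5.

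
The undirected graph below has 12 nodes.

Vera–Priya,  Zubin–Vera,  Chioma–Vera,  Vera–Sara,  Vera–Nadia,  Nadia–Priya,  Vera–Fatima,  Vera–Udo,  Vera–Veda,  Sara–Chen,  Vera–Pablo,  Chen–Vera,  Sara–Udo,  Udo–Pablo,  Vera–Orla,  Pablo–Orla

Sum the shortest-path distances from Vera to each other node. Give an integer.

Distances from Vera: Chen:1, Chioma:1, Fatima:1, Nadia:1, Orla:1, Pablo:1, Priya:1, Sara:1, Udo:1, Veda:1, Zubin:1.
Sum = 1 + 1 + 1 + 1 + 1 + 1 + 1 + 1 + 1 + 1 + 1 = 11.

11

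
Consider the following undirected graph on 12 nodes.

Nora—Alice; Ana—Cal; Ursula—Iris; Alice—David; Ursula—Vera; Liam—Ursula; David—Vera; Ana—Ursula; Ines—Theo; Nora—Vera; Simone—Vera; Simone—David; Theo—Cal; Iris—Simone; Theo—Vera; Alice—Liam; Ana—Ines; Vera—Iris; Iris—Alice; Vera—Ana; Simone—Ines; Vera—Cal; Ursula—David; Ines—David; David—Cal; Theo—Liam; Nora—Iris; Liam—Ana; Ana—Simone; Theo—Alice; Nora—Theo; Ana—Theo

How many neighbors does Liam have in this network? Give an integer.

Liam is directly tied to Alice, Ana, Theo, and Ursula. That is 4 neighbors, so the degree of Liam is 4.

4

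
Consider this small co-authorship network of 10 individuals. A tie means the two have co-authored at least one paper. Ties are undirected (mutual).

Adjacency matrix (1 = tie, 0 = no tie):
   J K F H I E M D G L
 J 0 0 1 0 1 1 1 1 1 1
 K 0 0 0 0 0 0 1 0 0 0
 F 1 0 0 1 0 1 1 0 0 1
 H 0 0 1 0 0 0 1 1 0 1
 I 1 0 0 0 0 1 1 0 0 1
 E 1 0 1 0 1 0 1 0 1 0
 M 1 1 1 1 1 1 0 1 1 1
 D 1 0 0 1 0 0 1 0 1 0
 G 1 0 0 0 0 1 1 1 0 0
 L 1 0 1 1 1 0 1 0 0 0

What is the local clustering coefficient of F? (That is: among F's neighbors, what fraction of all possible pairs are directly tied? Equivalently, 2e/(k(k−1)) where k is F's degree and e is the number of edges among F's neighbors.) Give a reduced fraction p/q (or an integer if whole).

F's neighbors: E, H, J, L, and M (k = 5).
Possible neighbor pairs: C(5,2) = 10. Edges among them: E–J, E–M, H–L, H–M, J–L, J–M, L–M → e = 7.
Clustering(F) = 7/10.

7/10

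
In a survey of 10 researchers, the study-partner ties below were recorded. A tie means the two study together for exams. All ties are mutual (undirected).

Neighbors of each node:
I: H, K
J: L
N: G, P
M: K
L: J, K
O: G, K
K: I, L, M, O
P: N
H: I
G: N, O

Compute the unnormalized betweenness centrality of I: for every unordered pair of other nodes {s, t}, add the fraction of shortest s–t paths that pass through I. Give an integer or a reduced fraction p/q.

Pairs whose geodesics pass through I — P–H: 1; K–H: 1; N–H: 1; J–H: 1; O–H: 1; L–H: 1; H–G: 1; H–M: 1.
All other pairs contribute 0.
Summing the contributions gives betweenness(I) = 8.

8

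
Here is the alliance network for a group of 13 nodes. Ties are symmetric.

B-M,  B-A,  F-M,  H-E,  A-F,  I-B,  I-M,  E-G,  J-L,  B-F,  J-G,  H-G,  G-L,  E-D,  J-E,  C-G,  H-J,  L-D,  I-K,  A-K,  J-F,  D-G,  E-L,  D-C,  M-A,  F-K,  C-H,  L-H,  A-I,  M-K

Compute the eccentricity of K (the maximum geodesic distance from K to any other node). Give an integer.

4

Distances from K: A:1, B:2, C:4, D:4, E:3, F:1, G:3, H:3, I:1, J:2, L:3, M:1.
The largest is 4 (to C and D), so the eccentricity of K is 4.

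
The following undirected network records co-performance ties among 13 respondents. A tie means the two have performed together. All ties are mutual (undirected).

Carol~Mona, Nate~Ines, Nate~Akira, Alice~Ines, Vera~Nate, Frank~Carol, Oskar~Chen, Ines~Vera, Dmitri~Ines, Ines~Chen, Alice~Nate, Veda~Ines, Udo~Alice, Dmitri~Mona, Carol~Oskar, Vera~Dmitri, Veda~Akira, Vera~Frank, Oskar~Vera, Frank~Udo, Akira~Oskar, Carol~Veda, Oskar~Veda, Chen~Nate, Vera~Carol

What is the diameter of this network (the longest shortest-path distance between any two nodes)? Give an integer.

Eccentricity of each node (its greatest distance to any other): Akira:3, Alice:3, Carol:3, Chen:3, Dmitri:3, Frank:3, Ines:2, Mona:3, Nate:3, Oskar:3, Udo:3, Veda:3, Vera:2.
The maximum eccentricity is 3, realized for instance by the pair Alice–Oskar via Alice – Ines – Chen – Oskar. So the diameter is 3.

3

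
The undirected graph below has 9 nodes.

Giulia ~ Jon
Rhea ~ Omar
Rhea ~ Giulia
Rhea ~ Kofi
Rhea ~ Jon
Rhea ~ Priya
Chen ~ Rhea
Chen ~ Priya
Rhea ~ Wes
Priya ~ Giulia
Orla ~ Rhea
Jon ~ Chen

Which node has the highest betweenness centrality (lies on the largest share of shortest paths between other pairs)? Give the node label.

Unnormalized betweenness of each node: Chen:1/3, Giulia:1/3, Jon:1/3, Kofi:0, Omar:0, Orla:0, Priya:1/3, Rhea:68/3, Wes:0.
Rhea has the largest value, 68/3, making it the main broker — the node through which the most shortest paths run.

Rhea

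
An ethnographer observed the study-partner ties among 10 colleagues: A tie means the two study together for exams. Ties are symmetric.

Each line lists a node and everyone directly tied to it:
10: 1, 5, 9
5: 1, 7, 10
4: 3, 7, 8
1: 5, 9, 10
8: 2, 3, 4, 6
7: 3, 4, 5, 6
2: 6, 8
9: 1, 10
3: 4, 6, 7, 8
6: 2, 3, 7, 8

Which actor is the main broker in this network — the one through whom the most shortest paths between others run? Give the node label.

7

Unnormalized betweenness of each node: 1:7/2, 2:0, 3:2, 4:5/3, 5:18, 6:43/6, 7:61/3, 8:11/6, 9:0, 10:7/2.
7 has the largest value, 61/3, making it the main broker — the node through which the most shortest paths run.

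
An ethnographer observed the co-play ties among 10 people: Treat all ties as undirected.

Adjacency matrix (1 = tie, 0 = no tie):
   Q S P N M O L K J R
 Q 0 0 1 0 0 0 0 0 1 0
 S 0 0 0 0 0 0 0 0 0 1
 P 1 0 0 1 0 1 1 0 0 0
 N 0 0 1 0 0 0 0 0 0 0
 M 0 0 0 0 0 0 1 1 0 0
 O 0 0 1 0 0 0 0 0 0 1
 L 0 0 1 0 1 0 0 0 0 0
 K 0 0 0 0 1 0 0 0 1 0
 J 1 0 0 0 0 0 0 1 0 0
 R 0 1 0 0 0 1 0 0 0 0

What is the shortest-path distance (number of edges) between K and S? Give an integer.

One shortest route is K – J – Q – P – O – R – S, which uses 6 edges, and at distance 5 from K we only reach {R}, which does not include S. So d(K,S) = 6.

6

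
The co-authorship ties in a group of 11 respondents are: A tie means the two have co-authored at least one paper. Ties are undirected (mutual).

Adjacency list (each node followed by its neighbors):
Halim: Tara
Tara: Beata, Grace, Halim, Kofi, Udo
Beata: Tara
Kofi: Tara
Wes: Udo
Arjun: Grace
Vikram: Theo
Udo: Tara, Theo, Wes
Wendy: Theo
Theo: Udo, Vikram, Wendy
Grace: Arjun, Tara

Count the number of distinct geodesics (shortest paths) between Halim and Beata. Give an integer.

1

The shortest distance is 2, and the only length-2 path is Halim–Tara–Beata. So there is exactly 1 shortest path.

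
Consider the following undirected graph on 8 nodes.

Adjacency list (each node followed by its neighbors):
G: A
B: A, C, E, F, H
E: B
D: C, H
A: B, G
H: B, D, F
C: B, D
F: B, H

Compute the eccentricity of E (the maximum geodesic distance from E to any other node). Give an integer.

Distances from E: A:2, B:1, C:2, D:3, F:2, G:3, H:2.
The largest is 3 (to D and G), so the eccentricity of E is 3.

3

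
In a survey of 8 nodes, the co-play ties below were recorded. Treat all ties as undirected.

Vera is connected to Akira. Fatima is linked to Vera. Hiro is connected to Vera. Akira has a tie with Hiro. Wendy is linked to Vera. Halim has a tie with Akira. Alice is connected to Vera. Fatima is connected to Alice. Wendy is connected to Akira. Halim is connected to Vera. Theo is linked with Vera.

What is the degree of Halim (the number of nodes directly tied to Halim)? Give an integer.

Halim is directly tied to Akira and Vera. That is 2 neighbors, so the degree of Halim is 2.

2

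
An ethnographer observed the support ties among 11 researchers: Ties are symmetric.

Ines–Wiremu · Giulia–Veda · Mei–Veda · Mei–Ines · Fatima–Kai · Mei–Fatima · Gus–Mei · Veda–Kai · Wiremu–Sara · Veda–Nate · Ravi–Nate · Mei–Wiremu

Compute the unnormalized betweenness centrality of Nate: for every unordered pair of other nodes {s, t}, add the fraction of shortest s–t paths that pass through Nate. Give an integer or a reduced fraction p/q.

Pairs whose geodesics pass through Nate — Mei–Ravi: 1; Kai–Ravi: 1; Ravi–Gus: 1; Ravi–Fatima: 2/2; Ravi–Sara: 1; Ravi–Veda: 1; Ravi–Giulia: 1; Ravi–Ines: 1; Ravi–Wiremu: 1.
All other pairs contribute 0.
Summing the contributions gives betweenness(Nate) = 9.

9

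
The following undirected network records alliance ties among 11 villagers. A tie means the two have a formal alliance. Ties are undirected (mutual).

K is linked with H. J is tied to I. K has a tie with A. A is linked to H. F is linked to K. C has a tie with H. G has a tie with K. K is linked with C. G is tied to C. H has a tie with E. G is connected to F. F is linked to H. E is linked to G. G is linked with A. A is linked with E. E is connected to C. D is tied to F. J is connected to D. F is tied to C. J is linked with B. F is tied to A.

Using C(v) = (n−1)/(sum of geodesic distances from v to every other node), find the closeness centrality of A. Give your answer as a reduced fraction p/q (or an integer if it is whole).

1/2

Distances from A: B:4, C:2, D:2, E:1, F:1, G:1, H:1, I:4, J:3, K:1. Sum = 20.
n = 11, so closeness = 10/20 = 1/2.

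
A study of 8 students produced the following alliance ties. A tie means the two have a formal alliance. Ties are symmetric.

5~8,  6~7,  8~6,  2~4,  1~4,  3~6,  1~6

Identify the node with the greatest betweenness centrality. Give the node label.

Unnormalized betweenness of each node: 1:10, 2:0, 3:0, 4:6, 5:0, 6:17, 7:0, 8:6.
6 has the largest value, 17, making it the main broker — the node through which the most shortest paths run.

6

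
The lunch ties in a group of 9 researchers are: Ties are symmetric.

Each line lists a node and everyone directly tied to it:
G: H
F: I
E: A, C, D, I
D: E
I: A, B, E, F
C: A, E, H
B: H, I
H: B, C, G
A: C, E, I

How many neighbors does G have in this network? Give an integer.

1

G is directly tied to H. That is 1 neighbor, so the degree of G is 1.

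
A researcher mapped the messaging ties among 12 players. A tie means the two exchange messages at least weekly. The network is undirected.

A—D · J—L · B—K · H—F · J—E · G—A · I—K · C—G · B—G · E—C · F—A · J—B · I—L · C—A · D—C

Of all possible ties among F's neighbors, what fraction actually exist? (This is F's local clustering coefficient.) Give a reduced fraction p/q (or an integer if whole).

0

F's neighbors: A and H (k = 2).
Possible neighbor pairs: C(2,2) = 1. Edges among them: none → e = 0.
Clustering(F) = 0/1.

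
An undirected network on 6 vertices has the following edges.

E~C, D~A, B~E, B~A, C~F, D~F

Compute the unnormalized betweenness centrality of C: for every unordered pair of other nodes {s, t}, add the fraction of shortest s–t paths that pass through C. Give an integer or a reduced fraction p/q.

Pairs whose geodesics pass through C — B–F: 1/2; E–F: 1; E–D: 1/2.
All other pairs contribute 0.
Summing the contributions gives betweenness(C) = 2.

2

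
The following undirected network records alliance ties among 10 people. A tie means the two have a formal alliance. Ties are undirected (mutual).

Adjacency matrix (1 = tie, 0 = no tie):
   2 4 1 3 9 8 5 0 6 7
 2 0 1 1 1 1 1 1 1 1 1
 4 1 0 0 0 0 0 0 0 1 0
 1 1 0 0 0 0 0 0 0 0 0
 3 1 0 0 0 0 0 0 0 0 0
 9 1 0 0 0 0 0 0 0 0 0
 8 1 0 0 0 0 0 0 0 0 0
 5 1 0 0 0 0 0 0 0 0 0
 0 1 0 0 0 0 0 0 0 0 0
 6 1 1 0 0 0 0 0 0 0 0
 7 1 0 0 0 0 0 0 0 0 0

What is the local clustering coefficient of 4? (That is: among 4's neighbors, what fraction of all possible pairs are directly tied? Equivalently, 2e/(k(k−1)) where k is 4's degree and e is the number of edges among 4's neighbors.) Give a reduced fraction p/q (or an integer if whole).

1

4's neighbors: 2 and 6 (k = 2).
Possible neighbor pairs: C(2,2) = 1. Edges among them: 2–6 → e = 1.
Clustering(4) = 1/1.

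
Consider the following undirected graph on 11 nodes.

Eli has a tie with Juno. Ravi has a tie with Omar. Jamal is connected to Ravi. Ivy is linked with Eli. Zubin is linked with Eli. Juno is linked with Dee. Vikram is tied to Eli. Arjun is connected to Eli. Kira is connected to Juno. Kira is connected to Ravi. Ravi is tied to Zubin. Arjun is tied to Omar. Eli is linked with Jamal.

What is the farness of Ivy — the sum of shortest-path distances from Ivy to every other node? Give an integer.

23

Distances from Ivy: Arjun:2, Dee:3, Eli:1, Jamal:2, Juno:2, Kira:3, Omar:3, Ravi:3, Vikram:2, Zubin:2.
Sum = 2 + 3 + 1 + 2 + 2 + 3 + 3 + 3 + 2 + 2 = 23.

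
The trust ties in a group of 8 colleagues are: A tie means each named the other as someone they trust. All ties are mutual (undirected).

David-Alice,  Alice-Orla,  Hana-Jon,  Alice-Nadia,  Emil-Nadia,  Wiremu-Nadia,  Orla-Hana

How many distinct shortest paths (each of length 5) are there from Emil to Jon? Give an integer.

1

The shortest distance is 5, and the only length-5 path is Emil–Nadia–Alice–Orla–Hana–Jon. So there is exactly 1 shortest path.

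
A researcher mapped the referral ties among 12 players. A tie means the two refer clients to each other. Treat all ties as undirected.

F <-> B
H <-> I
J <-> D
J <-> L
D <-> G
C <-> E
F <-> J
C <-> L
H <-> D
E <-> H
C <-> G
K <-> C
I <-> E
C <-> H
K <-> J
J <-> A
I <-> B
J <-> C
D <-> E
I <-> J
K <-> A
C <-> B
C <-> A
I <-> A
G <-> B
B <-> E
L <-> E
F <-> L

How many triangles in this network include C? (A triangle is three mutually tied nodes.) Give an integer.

C's neighbors: A, B, E, G, H, J, K, and L.
Neighbor pairs that are themselves tied: C–A–J; C–A–K; C–B–E; C–B–G; C–E–H; C–E–L; C–J–K; C–J–L. Each forms one triangle with C, for 8 in total.

8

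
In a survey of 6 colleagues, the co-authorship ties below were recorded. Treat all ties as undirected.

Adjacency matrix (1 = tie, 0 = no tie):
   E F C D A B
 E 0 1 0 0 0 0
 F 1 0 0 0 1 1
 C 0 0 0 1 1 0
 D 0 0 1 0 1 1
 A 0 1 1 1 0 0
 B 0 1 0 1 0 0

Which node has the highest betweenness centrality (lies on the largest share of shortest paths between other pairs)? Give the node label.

Unnormalized betweenness of each node: A:3, B:1, C:0, D:3/2, E:0, F:9/2.
F has the largest value, 9/2, making it the main broker — the node through which the most shortest paths run.

F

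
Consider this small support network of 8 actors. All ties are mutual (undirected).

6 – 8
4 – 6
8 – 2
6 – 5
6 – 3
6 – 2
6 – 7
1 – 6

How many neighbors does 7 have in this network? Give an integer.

7 is directly tied to 6. That is 1 neighbor, so the degree of 7 is 1.

1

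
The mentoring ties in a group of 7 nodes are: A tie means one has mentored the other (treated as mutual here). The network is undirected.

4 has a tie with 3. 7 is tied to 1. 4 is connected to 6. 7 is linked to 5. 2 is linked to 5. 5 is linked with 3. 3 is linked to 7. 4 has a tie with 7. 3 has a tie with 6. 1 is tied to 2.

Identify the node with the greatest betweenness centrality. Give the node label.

7

Unnormalized betweenness of each node: 1:5/6, 2:1/2, 3:23/6, 4:1, 5:19/6, 6:0, 7:14/3.
7 has the largest value, 14/3, making it the main broker — the node through which the most shortest paths run.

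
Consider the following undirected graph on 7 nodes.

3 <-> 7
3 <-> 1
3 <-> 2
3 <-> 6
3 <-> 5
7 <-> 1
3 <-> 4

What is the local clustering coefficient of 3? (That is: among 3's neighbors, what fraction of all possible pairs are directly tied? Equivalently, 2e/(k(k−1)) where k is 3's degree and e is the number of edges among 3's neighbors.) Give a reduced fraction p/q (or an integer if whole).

1/15

3's neighbors: 1, 2, 4, 5, 6, and 7 (k = 6).
Possible neighbor pairs: C(6,2) = 15. Edges among them: 1–7 → e = 1.
Clustering(3) = 1/15.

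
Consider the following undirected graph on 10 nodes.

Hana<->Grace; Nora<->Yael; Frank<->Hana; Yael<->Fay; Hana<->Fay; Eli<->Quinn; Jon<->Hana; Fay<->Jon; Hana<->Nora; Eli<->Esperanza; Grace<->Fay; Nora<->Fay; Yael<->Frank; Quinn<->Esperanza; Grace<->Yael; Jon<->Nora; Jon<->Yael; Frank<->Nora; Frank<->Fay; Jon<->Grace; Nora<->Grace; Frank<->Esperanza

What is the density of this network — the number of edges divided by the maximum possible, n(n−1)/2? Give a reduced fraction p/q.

22/45

There are 22 edges and 10 nodes, so the maximum possible is C(10,2) = 45.
Density = 22/45.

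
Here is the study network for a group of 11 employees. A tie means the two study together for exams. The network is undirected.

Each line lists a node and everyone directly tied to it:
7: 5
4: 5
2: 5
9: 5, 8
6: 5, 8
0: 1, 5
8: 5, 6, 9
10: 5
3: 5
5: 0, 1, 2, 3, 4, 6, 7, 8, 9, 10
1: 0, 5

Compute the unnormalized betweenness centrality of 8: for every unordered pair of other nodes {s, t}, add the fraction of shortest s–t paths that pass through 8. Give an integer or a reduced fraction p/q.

Pairs whose geodesics pass through 8 — 9–6: 1/2.
All other pairs contribute 0.
Summing the contributions gives betweenness(8) = 1/2.

1/2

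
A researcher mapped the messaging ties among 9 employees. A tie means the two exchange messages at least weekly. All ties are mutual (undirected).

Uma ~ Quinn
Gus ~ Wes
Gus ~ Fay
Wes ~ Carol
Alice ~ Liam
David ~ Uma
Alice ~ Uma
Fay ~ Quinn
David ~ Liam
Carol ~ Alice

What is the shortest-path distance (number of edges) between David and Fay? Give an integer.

One shortest route is David – Uma – Quinn – Fay, which uses 3 edges, and at distance 2 from David we only reach {Alice, Quinn}, which does not include Fay. So d(David,Fay) = 3.

3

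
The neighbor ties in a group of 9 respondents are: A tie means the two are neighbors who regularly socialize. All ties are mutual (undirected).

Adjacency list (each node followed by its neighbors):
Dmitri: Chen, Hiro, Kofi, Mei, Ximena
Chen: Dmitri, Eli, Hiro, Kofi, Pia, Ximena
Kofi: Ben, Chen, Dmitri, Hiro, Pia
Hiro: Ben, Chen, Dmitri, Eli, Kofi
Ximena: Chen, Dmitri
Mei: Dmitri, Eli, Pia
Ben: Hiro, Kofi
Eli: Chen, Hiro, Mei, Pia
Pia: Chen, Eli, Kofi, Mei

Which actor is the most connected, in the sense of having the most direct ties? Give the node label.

Degrees — Ben:2, Chen:6, Dmitri:5, Eli:4, Hiro:5, Kofi:5, Mei:3, Pia:4, Ximena:2.
The maximum is 6, attained only by Chen.

Chen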